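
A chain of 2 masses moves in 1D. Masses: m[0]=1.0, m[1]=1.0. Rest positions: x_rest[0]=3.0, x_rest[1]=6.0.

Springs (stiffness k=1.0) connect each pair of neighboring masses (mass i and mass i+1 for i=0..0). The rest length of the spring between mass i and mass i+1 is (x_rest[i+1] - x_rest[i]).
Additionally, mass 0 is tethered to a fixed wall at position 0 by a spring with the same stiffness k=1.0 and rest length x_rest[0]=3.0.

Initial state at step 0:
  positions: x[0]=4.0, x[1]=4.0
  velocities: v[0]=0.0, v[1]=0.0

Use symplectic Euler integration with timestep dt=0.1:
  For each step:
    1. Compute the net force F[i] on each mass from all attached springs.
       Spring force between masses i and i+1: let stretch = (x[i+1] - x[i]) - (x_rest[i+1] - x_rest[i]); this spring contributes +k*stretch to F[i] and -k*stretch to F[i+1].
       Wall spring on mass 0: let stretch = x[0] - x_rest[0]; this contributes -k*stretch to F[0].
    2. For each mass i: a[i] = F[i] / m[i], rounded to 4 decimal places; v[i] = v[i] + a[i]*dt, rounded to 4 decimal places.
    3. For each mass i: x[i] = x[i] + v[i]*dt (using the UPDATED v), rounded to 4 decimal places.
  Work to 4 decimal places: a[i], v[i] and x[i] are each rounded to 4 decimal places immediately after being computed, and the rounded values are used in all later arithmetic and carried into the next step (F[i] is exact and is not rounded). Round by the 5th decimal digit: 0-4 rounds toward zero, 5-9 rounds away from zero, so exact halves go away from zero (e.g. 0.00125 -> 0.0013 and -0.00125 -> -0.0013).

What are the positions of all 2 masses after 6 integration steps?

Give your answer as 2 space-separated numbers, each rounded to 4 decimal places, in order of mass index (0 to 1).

Answer: 3.2346 4.5825

Derivation:
Step 0: x=[4.0000 4.0000] v=[0.0000 0.0000]
Step 1: x=[3.9600 4.0300] v=[-0.4000 0.3000]
Step 2: x=[3.8811 4.0893] v=[-0.7890 0.5930]
Step 3: x=[3.7655 4.1765] v=[-1.1563 0.8722]
Step 4: x=[3.6163 4.2896] v=[-1.4918 1.1311]
Step 5: x=[3.4377 4.4260] v=[-1.7861 1.3638]
Step 6: x=[3.2346 4.5825] v=[-2.0310 1.5650]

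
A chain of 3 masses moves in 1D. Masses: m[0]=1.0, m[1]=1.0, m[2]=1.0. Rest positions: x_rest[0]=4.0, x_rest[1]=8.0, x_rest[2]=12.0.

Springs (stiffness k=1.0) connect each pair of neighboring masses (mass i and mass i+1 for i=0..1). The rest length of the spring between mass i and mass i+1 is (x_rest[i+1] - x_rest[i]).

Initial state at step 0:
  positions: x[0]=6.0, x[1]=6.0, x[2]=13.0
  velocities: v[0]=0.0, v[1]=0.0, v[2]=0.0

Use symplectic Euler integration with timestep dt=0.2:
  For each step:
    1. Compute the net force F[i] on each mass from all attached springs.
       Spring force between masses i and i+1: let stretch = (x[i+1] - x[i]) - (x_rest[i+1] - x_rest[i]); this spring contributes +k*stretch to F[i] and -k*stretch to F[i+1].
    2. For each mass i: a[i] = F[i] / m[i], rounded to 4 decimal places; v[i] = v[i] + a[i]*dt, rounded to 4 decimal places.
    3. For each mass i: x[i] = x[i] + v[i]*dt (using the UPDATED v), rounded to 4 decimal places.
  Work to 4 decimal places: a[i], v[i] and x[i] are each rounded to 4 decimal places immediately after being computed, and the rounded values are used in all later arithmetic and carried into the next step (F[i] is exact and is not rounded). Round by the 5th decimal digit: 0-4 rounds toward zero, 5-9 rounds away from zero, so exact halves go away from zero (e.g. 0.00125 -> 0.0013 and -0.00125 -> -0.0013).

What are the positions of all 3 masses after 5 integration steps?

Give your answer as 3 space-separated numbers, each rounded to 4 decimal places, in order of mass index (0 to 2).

Answer: 4.1609 9.1326 11.7065

Derivation:
Step 0: x=[6.0000 6.0000 13.0000] v=[0.0000 0.0000 0.0000]
Step 1: x=[5.8400 6.2800 12.8800] v=[-0.8000 1.4000 -0.6000]
Step 2: x=[5.5376 6.8064 12.6560] v=[-1.5120 2.6320 -1.1200]
Step 3: x=[5.1260 7.5160 12.3580] v=[-2.0582 3.5482 -1.4899]
Step 4: x=[4.6500 8.3237 12.0263] v=[-2.3802 4.0386 -1.6583]
Step 5: x=[4.1609 9.1326 11.7065] v=[-2.4455 4.0444 -1.5988]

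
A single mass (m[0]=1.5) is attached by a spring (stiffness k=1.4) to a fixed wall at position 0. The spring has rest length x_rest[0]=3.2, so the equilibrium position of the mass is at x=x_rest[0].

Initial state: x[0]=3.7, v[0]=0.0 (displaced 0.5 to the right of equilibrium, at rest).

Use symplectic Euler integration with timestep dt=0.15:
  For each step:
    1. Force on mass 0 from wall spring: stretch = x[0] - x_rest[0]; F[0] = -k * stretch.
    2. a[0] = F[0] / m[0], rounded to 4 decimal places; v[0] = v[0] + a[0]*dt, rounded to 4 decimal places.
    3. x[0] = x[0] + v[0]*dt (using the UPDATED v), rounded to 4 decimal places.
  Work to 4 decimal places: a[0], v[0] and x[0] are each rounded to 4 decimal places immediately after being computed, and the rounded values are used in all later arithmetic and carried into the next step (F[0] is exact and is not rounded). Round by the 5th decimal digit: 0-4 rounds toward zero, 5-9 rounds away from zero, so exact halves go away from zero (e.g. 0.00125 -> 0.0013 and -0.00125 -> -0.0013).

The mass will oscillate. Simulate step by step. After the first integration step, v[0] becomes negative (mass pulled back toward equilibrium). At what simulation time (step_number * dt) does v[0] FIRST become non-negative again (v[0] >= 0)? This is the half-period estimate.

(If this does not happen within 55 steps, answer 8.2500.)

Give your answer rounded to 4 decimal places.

Answer: 3.3000

Derivation:
Step 0: x=[3.7000] v=[0.0000]
Step 1: x=[3.6895] v=[-0.0700]
Step 2: x=[3.6687] v=[-0.1385]
Step 3: x=[3.6381] v=[-0.2041]
Step 4: x=[3.5983] v=[-0.2654]
Step 5: x=[3.5501] v=[-0.3212]
Step 6: x=[3.4946] v=[-0.3702]
Step 7: x=[3.4329] v=[-0.4115]
Step 8: x=[3.3663] v=[-0.4441]
Step 9: x=[3.2962] v=[-0.4674]
Step 10: x=[3.2241] v=[-0.4809]
Step 11: x=[3.1515] v=[-0.4843]
Step 12: x=[3.0799] v=[-0.4775]
Step 13: x=[3.0108] v=[-0.4607]
Step 14: x=[2.9457] v=[-0.4342]
Step 15: x=[2.8859] v=[-0.3986]
Step 16: x=[2.8327] v=[-0.3546]
Step 17: x=[2.7872] v=[-0.3032]
Step 18: x=[2.7504] v=[-0.2454]
Step 19: x=[2.7230] v=[-0.1825]
Step 20: x=[2.7056] v=[-0.1157]
Step 21: x=[2.6986] v=[-0.0465]
Step 22: x=[2.7022] v=[0.0237]
First v>=0 after going negative at step 22, time=3.3000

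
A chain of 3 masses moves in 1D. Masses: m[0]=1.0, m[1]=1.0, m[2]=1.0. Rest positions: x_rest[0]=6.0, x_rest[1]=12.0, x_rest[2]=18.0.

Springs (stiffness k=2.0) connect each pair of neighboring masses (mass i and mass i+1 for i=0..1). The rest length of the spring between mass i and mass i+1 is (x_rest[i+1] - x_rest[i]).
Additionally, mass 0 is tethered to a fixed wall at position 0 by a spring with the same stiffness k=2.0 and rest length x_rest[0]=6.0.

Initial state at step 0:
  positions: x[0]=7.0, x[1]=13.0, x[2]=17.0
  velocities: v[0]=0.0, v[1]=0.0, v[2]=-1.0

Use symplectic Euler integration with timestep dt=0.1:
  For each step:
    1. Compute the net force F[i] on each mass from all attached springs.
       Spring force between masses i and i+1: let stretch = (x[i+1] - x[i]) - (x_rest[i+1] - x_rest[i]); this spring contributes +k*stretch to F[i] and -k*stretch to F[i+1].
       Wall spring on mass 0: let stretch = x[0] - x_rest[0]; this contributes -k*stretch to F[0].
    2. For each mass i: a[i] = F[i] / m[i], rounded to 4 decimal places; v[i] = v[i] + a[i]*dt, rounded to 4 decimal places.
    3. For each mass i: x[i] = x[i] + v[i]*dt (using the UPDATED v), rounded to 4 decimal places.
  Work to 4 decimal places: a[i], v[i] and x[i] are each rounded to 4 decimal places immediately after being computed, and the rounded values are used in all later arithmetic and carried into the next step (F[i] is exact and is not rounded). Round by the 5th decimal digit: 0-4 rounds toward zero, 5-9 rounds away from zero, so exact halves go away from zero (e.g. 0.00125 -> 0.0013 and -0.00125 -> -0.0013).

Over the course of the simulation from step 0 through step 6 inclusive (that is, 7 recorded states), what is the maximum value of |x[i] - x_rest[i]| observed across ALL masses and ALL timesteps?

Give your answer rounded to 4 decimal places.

Step 0: x=[7.0000 13.0000 17.0000] v=[0.0000 0.0000 -1.0000]
Step 1: x=[6.9800 12.9600 16.9400] v=[-0.2000 -0.4000 -0.6000]
Step 2: x=[6.9400 12.8800 16.9204] v=[-0.4000 -0.8000 -0.1960]
Step 3: x=[6.8800 12.7620 16.9400] v=[-0.6000 -1.1799 0.1959]
Step 4: x=[6.8000 12.6099 16.9960] v=[-0.7996 -1.5207 0.5603]
Step 5: x=[6.7002 12.4294 17.0843] v=[-0.9976 -1.8055 0.8831]
Step 6: x=[6.5810 12.2274 17.1995] v=[-1.1918 -2.0204 1.1521]
Max displacement = 1.0796

Answer: 1.0796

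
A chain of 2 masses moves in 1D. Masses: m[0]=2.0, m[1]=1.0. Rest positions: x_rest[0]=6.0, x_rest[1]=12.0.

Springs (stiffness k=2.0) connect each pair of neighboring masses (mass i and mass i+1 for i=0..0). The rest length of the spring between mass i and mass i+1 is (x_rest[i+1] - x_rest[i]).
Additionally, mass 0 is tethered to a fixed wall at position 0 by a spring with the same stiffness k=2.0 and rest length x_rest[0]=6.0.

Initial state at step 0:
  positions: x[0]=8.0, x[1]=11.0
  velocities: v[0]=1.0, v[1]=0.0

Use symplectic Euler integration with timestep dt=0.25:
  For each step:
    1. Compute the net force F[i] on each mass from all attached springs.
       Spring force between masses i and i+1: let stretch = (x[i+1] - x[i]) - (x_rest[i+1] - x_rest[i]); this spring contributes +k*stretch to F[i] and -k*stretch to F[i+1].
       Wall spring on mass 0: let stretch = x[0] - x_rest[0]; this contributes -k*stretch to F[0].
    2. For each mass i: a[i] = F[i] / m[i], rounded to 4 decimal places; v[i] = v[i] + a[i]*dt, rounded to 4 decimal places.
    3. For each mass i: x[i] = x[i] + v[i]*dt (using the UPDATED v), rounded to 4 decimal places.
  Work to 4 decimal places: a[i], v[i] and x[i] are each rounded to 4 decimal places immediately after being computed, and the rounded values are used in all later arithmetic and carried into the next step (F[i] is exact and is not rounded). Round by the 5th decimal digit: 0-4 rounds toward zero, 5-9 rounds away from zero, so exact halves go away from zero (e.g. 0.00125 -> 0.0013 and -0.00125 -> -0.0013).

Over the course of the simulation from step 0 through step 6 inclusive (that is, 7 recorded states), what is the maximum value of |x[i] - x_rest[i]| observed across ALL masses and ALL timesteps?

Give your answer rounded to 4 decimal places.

Step 0: x=[8.0000 11.0000] v=[1.0000 0.0000]
Step 1: x=[7.9375 11.3750] v=[-0.2500 1.5000]
Step 2: x=[7.5938 12.0703] v=[-1.3750 2.7813]
Step 3: x=[7.0552 12.9561] v=[-2.1543 3.5431]
Step 4: x=[6.4445 13.8543] v=[-2.4429 3.5927]
Step 5: x=[5.8941 14.5763] v=[-2.2016 2.8878]
Step 6: x=[5.5180 14.9630] v=[-1.5046 1.5467]
Max displacement = 2.9630

Answer: 2.9630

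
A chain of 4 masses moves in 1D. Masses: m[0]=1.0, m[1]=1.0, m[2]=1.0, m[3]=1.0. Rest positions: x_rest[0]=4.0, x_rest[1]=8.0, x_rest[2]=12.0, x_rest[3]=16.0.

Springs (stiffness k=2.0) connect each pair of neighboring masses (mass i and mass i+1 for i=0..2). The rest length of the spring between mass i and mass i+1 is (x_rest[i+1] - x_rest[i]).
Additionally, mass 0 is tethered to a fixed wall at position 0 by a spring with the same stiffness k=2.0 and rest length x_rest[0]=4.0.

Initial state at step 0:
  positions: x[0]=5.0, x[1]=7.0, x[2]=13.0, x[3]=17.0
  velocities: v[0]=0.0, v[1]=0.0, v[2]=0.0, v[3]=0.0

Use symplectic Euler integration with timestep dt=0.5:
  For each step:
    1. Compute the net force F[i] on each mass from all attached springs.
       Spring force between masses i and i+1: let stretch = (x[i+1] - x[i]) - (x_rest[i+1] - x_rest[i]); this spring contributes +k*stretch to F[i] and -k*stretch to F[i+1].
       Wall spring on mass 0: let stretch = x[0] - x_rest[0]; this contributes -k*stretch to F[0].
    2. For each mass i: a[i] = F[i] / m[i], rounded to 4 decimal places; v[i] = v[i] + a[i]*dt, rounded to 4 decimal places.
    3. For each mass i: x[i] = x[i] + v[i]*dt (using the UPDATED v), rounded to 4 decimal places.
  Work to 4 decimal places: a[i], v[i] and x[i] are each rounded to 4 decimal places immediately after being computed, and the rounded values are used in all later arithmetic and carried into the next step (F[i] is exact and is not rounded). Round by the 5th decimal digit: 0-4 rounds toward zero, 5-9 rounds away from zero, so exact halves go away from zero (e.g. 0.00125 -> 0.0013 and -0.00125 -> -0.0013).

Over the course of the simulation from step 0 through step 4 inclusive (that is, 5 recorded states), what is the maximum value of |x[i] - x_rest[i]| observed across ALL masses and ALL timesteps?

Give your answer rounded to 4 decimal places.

Answer: 1.7500

Derivation:
Step 0: x=[5.0000 7.0000 13.0000 17.0000] v=[0.0000 0.0000 0.0000 0.0000]
Step 1: x=[3.5000 9.0000 12.0000 17.0000] v=[-3.0000 4.0000 -2.0000 0.0000]
Step 2: x=[3.0000 9.7500 12.0000 16.5000] v=[-1.0000 1.5000 0.0000 -1.0000]
Step 3: x=[4.3750 8.2500 13.1250 15.7500] v=[2.7500 -3.0000 2.2500 -1.5000]
Step 4: x=[5.5000 7.2500 13.1250 15.6875] v=[2.2500 -2.0000 0.0000 -0.1250]
Max displacement = 1.7500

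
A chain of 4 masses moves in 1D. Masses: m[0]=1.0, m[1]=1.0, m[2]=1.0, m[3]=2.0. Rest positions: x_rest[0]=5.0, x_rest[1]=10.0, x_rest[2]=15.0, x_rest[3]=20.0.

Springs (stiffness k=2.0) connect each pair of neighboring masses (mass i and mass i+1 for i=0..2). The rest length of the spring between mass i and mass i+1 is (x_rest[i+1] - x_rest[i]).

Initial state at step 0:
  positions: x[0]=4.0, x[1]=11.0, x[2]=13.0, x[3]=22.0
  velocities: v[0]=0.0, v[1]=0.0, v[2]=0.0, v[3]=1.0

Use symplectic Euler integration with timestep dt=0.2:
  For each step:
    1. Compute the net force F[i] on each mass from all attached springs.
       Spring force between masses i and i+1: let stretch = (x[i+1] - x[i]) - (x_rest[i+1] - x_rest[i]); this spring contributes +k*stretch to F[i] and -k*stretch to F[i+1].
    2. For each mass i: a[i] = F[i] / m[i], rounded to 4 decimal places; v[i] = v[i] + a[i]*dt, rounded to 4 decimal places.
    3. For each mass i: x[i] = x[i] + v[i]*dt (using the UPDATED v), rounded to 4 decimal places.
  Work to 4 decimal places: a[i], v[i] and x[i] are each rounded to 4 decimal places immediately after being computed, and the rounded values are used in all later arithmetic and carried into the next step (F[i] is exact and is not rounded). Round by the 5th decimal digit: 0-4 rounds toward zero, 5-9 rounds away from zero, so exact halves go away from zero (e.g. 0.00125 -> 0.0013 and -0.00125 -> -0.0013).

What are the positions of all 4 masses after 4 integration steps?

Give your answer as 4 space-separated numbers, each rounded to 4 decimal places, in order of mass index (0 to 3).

Step 0: x=[4.0000 11.0000 13.0000 22.0000] v=[0.0000 0.0000 0.0000 1.0000]
Step 1: x=[4.1600 10.6000 13.5600 22.0400] v=[0.8000 -2.0000 2.8000 0.2000]
Step 2: x=[4.4352 9.9216 14.5616 21.9408] v=[1.3760 -3.3920 5.0080 -0.4960]
Step 3: x=[4.7493 9.1755 15.7823 21.7464] v=[1.5706 -3.7306 6.1037 -0.9718]
Step 4: x=[5.0175 8.6038 16.9516 21.5135] v=[1.3411 -2.8584 5.8466 -1.1646]

Answer: 5.0175 8.6038 16.9516 21.5135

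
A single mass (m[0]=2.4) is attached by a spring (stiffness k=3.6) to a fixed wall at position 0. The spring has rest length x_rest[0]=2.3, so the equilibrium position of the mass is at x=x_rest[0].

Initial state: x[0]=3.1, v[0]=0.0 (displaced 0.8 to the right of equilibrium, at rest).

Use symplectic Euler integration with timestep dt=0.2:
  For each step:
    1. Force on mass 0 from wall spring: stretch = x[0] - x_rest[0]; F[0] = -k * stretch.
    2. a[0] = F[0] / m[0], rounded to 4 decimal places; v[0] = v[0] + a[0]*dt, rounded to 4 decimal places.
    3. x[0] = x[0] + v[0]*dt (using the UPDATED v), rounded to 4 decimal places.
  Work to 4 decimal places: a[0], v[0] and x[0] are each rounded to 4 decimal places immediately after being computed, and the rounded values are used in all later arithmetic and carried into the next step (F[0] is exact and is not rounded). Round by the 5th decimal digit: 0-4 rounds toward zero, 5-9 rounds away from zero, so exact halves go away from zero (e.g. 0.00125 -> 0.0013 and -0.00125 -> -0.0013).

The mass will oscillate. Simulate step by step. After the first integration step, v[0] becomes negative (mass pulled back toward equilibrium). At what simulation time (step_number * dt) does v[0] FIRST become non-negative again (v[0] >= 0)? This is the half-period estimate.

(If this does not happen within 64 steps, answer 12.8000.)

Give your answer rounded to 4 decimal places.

Step 0: x=[3.1000] v=[0.0000]
Step 1: x=[3.0520] v=[-0.2400]
Step 2: x=[2.9589] v=[-0.4656]
Step 3: x=[2.8262] v=[-0.6633]
Step 4: x=[2.6620] v=[-0.8212]
Step 5: x=[2.4760] v=[-0.9298]
Step 6: x=[2.2795] v=[-0.9826]
Step 7: x=[2.0842] v=[-0.9764]
Step 8: x=[1.9019] v=[-0.9117]
Step 9: x=[1.7434] v=[-0.7923]
Step 10: x=[1.6183] v=[-0.6253]
Step 11: x=[1.5341] v=[-0.4208]
Step 12: x=[1.4959] v=[-0.1910]
Step 13: x=[1.5059] v=[0.0502]
First v>=0 after going negative at step 13, time=2.6000

Answer: 2.6000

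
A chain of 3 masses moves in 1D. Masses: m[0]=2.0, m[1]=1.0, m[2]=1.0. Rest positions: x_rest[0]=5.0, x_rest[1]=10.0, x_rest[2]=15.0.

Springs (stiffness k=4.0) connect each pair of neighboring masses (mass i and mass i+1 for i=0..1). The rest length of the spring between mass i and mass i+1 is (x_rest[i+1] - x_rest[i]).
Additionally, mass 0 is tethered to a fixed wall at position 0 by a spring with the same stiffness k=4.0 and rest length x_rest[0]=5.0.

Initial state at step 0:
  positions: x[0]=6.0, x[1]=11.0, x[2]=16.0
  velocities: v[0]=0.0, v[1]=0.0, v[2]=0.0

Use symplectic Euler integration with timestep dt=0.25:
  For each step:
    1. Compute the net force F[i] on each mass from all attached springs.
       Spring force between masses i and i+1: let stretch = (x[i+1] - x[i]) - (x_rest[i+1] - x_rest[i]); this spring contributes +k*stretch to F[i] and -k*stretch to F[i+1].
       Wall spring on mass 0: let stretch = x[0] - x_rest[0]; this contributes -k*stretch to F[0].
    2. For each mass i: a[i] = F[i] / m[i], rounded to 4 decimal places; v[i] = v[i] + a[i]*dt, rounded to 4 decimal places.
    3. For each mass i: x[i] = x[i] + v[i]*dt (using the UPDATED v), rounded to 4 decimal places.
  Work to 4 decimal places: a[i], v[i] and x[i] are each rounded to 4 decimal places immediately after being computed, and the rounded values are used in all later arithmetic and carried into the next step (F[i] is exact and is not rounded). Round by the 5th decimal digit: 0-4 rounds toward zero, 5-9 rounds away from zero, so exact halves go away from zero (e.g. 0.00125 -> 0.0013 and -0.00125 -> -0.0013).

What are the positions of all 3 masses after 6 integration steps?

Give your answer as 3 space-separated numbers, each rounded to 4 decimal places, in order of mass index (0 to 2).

Answer: 4.8052 10.1549 15.6327

Derivation:
Step 0: x=[6.0000 11.0000 16.0000] v=[0.0000 0.0000 0.0000]
Step 1: x=[5.8750 11.0000 16.0000] v=[-0.5000 0.0000 0.0000]
Step 2: x=[5.6563 10.9688 16.0000] v=[-0.8750 -0.1250 0.0000]
Step 3: x=[5.3946 10.8672 15.9922] v=[-1.0469 -0.4063 -0.0312]
Step 4: x=[5.1426 10.6787 15.9532] v=[-1.0079 -0.7539 -0.1562]
Step 5: x=[4.9398 10.4248 15.8455] v=[-0.8112 -1.0155 -0.4307]
Step 6: x=[4.8052 10.1549 15.6327] v=[-0.5386 -1.0798 -0.8514]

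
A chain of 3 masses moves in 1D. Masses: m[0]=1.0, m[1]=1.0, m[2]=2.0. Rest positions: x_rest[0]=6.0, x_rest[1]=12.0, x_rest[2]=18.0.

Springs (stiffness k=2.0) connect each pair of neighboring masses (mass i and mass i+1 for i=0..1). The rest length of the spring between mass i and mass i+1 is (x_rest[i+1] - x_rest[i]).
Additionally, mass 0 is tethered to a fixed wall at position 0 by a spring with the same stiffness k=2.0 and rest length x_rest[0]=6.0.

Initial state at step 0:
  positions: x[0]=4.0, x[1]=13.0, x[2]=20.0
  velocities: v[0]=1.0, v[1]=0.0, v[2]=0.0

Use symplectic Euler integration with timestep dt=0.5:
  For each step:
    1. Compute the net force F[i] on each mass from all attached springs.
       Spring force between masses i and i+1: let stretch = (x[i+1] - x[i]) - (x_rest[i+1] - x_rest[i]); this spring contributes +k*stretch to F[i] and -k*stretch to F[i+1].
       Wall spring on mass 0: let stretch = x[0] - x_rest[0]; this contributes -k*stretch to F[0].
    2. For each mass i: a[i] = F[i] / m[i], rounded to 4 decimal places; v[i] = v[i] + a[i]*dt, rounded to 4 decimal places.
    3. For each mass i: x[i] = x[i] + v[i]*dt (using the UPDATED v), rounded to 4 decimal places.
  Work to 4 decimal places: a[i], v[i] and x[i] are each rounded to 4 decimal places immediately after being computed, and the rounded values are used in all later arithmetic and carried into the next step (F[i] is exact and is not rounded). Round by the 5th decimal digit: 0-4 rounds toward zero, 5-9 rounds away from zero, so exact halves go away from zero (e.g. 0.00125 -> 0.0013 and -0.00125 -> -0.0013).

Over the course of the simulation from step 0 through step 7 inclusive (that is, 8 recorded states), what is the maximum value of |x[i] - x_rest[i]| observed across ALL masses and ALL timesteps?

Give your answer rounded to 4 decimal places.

Step 0: x=[4.0000 13.0000 20.0000] v=[1.0000 0.0000 0.0000]
Step 1: x=[7.0000 12.0000 19.7500] v=[6.0000 -2.0000 -0.5000]
Step 2: x=[9.0000 12.3750 19.0625] v=[4.0000 0.7500 -1.3750]
Step 3: x=[8.1875 14.4063 18.2031] v=[-1.6250 4.0625 -1.7188]
Step 4: x=[6.3907 15.2266 17.8945] v=[-3.5937 1.6405 -0.6172]
Step 5: x=[5.8165 12.9629 18.4190] v=[-1.1485 -4.5275 1.0489]
Step 6: x=[5.9072 9.8540 19.0795] v=[0.1814 -6.2178 1.3209]
Step 7: x=[5.0177 9.3845 18.9336] v=[-1.7790 -0.9391 -0.2919]
Max displacement = 3.2266

Answer: 3.2266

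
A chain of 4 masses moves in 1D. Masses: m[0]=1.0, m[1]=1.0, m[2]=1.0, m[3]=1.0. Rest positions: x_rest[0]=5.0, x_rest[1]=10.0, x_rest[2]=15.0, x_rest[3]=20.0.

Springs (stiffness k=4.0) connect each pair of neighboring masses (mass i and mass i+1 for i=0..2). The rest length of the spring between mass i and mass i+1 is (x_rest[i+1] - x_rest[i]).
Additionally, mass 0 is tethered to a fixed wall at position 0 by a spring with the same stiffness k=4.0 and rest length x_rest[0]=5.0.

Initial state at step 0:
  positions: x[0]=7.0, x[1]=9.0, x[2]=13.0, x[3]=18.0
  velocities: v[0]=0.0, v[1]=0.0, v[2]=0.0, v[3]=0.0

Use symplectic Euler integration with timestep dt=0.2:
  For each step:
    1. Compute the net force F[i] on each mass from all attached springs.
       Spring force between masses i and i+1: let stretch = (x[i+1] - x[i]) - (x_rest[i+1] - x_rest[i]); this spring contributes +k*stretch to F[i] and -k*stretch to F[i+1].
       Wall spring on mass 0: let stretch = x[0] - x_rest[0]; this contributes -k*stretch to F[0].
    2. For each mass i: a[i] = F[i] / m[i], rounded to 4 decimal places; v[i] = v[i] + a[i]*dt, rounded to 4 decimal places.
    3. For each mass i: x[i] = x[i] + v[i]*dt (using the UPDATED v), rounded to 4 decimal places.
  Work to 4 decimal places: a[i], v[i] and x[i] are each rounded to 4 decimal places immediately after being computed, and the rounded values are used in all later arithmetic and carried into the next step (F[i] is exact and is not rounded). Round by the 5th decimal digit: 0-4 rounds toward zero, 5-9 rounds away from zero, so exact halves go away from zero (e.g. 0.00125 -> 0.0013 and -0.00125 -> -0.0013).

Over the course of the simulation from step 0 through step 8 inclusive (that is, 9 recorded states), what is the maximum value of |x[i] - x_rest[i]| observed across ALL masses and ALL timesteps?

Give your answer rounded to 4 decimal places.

Answer: 2.4046

Derivation:
Step 0: x=[7.0000 9.0000 13.0000 18.0000] v=[0.0000 0.0000 0.0000 0.0000]
Step 1: x=[6.2000 9.3200 13.1600 18.0000] v=[-4.0000 1.6000 0.8000 0.0000]
Step 2: x=[4.9072 9.7552 13.4800 18.0256] v=[-6.4640 2.1760 1.6000 0.1280]
Step 3: x=[3.6049 10.0107 13.9313 18.1239] v=[-6.5114 1.2774 2.2566 0.4915]
Step 4: x=[2.7508 9.8685 14.4261 18.3514] v=[-4.2707 -0.7108 2.4742 1.1374]
Step 5: x=[2.5954 9.3167 14.8198 18.7508] v=[-0.7772 -2.7589 1.9684 1.9972]
Step 6: x=[3.1001 8.5700 14.9619 19.3213] v=[2.5235 -3.7335 0.7107 2.8524]
Step 7: x=[3.9840 7.9708 14.7788 19.9943] v=[4.4193 -2.9959 -0.9153 3.3649]
Step 8: x=[4.8683 7.8230 14.3409 20.6328] v=[4.4215 -0.7389 -2.1893 3.1925]
Max displacement = 2.4046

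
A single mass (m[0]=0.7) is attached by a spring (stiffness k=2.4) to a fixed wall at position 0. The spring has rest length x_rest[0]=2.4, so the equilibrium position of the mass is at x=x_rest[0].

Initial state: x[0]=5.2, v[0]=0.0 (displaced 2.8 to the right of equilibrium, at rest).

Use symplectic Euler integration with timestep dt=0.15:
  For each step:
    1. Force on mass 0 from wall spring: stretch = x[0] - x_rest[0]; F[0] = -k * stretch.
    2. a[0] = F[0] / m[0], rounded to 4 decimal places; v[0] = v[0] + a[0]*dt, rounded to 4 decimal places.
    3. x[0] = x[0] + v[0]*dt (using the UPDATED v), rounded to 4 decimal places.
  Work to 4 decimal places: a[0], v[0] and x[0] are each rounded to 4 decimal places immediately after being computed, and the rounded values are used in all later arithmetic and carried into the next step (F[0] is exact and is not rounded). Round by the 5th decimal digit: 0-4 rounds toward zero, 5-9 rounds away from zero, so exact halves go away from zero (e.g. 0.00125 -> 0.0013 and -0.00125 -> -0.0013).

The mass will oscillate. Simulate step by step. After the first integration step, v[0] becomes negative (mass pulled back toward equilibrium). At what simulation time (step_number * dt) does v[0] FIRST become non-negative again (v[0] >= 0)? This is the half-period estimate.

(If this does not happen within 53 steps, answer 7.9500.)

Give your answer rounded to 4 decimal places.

Step 0: x=[5.2000] v=[0.0000]
Step 1: x=[4.9840] v=[-1.4400]
Step 2: x=[4.5687] v=[-2.7689]
Step 3: x=[3.9861] v=[-3.8842]
Step 4: x=[3.2811] v=[-4.6999]
Step 5: x=[2.5082] v=[-5.1530]
Step 6: x=[1.7269] v=[-5.2087]
Step 7: x=[0.9975] v=[-4.8625]
Step 8: x=[0.3763] v=[-4.1412]
Step 9: x=[-0.0888] v=[-3.1004]
Step 10: x=[-0.3619] v=[-1.8205]
Step 11: x=[-0.4219] v=[-0.4001]
Step 12: x=[-0.2642] v=[1.0512]
First v>=0 after going negative at step 12, time=1.8000

Answer: 1.8000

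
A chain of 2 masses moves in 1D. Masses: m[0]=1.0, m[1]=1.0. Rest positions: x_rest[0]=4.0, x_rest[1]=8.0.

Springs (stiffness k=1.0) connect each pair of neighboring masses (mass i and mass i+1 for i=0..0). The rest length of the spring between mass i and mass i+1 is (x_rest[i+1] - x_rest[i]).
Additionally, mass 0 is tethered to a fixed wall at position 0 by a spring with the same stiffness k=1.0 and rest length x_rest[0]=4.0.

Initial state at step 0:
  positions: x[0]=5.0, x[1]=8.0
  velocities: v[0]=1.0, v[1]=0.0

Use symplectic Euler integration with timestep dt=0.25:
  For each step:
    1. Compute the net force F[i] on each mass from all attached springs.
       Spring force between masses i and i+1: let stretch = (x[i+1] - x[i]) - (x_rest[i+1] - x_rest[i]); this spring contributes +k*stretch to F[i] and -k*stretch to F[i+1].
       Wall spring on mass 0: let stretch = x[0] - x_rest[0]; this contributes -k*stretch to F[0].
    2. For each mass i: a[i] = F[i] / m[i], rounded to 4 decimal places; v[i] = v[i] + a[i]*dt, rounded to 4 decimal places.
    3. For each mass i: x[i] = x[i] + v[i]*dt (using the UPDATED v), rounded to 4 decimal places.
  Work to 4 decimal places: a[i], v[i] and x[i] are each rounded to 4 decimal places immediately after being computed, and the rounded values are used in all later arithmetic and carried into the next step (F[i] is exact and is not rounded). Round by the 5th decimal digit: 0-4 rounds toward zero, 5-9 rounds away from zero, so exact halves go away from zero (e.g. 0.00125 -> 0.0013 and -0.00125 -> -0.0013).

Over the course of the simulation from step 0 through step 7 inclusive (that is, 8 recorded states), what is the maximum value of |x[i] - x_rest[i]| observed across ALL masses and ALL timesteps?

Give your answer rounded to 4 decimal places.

Step 0: x=[5.0000 8.0000] v=[1.0000 0.0000]
Step 1: x=[5.1250 8.0625] v=[0.5000 0.2500]
Step 2: x=[5.1133 8.1914] v=[-0.0469 0.5156]
Step 3: x=[4.9744 8.3779] v=[-0.5557 0.7461]
Step 4: x=[4.7373 8.6017] v=[-0.9484 0.8952]
Step 5: x=[4.4457 8.8340] v=[-1.1666 0.9291]
Step 6: x=[4.1505 9.0420] v=[-1.1810 0.8320]
Step 7: x=[3.9016 9.1943] v=[-0.9958 0.6091]
Max displacement = 1.1943

Answer: 1.1943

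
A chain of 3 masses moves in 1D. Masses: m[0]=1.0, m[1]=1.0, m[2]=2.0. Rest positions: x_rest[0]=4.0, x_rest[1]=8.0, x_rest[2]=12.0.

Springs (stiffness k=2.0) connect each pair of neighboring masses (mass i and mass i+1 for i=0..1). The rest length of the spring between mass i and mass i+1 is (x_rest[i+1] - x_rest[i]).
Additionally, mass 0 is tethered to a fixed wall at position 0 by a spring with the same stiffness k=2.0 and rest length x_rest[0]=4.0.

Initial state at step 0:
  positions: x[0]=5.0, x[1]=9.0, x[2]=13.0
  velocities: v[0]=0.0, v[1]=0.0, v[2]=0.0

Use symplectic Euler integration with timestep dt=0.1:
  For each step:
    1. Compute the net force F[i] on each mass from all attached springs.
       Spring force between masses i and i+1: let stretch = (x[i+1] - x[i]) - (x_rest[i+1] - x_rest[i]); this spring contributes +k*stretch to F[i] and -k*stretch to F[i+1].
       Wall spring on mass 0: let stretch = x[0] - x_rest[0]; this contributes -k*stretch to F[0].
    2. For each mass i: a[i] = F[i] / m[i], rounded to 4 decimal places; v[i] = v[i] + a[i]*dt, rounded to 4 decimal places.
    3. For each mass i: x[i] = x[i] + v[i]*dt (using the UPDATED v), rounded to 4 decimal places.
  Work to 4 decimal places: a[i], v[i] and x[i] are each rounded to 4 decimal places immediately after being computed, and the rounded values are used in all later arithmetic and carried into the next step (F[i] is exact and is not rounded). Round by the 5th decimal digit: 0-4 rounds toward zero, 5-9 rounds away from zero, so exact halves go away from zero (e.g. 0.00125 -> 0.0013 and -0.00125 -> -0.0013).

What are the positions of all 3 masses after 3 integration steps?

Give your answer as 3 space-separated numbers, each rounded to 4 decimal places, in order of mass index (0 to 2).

Answer: 4.8840 8.9980 13.0000

Derivation:
Step 0: x=[5.0000 9.0000 13.0000] v=[0.0000 0.0000 0.0000]
Step 1: x=[4.9800 9.0000 13.0000] v=[-0.2000 0.0000 0.0000]
Step 2: x=[4.9408 8.9996 13.0000] v=[-0.3920 -0.0040 0.0000]
Step 3: x=[4.8840 8.9980 13.0000] v=[-0.5684 -0.0157 0.0000]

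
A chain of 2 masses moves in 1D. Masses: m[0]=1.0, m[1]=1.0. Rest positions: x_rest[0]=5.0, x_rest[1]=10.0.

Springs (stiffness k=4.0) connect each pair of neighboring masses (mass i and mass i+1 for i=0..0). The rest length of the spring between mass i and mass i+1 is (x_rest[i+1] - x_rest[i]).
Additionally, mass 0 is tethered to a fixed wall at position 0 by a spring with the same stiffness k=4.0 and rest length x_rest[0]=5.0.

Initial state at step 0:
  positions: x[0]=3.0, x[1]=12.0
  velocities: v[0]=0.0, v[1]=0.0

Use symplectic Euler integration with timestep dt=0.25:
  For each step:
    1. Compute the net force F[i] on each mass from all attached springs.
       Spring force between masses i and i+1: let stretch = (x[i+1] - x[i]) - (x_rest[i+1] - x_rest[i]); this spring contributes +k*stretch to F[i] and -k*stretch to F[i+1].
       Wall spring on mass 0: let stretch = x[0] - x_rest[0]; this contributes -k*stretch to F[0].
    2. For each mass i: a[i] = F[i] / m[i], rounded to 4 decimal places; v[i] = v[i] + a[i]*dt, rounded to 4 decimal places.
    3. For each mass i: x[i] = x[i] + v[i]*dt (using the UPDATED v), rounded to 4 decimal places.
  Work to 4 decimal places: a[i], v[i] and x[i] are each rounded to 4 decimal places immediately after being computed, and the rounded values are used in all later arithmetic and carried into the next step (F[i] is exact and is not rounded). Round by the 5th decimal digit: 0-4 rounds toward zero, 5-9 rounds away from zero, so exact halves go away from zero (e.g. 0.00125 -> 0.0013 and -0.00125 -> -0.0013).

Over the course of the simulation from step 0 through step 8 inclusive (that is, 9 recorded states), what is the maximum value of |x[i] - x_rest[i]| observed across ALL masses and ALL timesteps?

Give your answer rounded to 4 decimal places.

Step 0: x=[3.0000 12.0000] v=[0.0000 0.0000]
Step 1: x=[4.5000 11.0000] v=[6.0000 -4.0000]
Step 2: x=[6.5000 9.6250] v=[8.0000 -5.5000]
Step 3: x=[7.6563 8.7188] v=[4.6250 -3.6250]
Step 4: x=[7.1641 8.7969] v=[-1.9688 0.3125]
Step 5: x=[5.2891 9.7168] v=[-7.5001 3.6797]
Step 6: x=[3.1987 10.7798] v=[-8.3615 4.2520]
Step 7: x=[2.2039 11.1975] v=[-3.9791 1.6709]
Step 8: x=[2.9066 10.6168] v=[2.8106 -2.3227]
Max displacement = 2.7961

Answer: 2.7961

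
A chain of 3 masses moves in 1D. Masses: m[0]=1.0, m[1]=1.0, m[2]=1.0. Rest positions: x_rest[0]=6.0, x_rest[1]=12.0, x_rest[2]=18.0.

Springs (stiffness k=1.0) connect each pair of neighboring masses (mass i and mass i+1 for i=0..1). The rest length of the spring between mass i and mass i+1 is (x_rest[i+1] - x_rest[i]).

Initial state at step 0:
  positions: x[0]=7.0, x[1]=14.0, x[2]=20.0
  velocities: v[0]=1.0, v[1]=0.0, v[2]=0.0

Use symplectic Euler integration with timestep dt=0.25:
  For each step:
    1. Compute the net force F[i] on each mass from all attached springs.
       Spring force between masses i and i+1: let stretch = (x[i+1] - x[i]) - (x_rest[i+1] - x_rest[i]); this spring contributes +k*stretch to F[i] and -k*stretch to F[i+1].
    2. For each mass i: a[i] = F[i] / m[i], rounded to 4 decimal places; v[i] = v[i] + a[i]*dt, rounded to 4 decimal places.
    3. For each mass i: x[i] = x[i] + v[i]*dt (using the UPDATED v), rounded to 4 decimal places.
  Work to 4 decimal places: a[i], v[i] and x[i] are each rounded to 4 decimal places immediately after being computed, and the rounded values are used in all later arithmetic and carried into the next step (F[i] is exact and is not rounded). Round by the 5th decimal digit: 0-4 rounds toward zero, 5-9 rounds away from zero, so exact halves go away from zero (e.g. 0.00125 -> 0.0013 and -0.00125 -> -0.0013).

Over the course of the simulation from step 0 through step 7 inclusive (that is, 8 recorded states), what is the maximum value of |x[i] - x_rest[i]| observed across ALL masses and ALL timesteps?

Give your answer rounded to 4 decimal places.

Step 0: x=[7.0000 14.0000 20.0000] v=[1.0000 0.0000 0.0000]
Step 1: x=[7.3125 13.9375 20.0000] v=[1.2500 -0.2500 0.0000]
Step 2: x=[7.6641 13.8399 19.9961] v=[1.4063 -0.3906 -0.0156]
Step 3: x=[8.0267 13.7410 19.9824] v=[1.4503 -0.3955 -0.0547]
Step 4: x=[8.3714 13.6751 19.9536] v=[1.3789 -0.2637 -0.1151]
Step 5: x=[8.6726 13.6701 19.9074] v=[1.2048 -0.0200 -0.1847]
Step 6: x=[8.9112 13.7426 19.8464] v=[0.9542 0.2900 -0.2440]
Step 7: x=[9.0767 13.8946 19.7789] v=[0.6621 0.6081 -0.2700]
Max displacement = 3.0767

Answer: 3.0767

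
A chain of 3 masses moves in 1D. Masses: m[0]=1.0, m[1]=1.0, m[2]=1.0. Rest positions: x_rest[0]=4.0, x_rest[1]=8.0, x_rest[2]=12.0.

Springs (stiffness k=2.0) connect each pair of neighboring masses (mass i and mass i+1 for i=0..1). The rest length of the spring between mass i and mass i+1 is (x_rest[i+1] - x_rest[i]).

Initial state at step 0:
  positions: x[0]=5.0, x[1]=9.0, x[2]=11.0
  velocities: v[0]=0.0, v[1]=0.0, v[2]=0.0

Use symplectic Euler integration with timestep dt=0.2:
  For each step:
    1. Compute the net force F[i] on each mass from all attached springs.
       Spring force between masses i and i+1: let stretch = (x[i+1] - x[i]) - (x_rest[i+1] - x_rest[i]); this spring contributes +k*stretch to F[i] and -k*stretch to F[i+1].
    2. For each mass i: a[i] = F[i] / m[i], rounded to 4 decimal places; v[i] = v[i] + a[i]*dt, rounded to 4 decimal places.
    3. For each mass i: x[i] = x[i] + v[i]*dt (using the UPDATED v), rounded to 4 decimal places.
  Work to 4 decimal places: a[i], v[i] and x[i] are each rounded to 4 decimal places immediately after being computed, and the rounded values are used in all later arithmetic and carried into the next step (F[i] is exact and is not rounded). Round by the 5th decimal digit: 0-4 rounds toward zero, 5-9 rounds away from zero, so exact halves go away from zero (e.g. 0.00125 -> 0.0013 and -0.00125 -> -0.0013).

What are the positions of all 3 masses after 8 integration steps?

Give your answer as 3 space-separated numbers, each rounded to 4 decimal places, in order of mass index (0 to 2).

Step 0: x=[5.0000 9.0000 11.0000] v=[0.0000 0.0000 0.0000]
Step 1: x=[5.0000 8.8400 11.1600] v=[0.0000 -0.8000 0.8000]
Step 2: x=[4.9872 8.5584 11.4544] v=[-0.0640 -1.4080 1.4720]
Step 3: x=[4.9401 8.2228 11.8371] v=[-0.2355 -1.6781 1.9136]
Step 4: x=[4.8356 7.9137 12.2507] v=[-0.5224 -1.5455 2.0679]
Step 5: x=[4.6574 7.7053 12.6373] v=[-0.8912 -1.0419 1.9331]
Step 6: x=[4.4030 7.6476 12.9494] v=[-1.2720 -0.2883 1.5603]
Step 7: x=[4.0882 7.7545 13.1573] v=[-1.5742 0.5346 1.0396]
Step 8: x=[3.7467 8.0003 13.2530] v=[-1.7077 1.2292 0.4785]

Answer: 3.7467 8.0003 13.2530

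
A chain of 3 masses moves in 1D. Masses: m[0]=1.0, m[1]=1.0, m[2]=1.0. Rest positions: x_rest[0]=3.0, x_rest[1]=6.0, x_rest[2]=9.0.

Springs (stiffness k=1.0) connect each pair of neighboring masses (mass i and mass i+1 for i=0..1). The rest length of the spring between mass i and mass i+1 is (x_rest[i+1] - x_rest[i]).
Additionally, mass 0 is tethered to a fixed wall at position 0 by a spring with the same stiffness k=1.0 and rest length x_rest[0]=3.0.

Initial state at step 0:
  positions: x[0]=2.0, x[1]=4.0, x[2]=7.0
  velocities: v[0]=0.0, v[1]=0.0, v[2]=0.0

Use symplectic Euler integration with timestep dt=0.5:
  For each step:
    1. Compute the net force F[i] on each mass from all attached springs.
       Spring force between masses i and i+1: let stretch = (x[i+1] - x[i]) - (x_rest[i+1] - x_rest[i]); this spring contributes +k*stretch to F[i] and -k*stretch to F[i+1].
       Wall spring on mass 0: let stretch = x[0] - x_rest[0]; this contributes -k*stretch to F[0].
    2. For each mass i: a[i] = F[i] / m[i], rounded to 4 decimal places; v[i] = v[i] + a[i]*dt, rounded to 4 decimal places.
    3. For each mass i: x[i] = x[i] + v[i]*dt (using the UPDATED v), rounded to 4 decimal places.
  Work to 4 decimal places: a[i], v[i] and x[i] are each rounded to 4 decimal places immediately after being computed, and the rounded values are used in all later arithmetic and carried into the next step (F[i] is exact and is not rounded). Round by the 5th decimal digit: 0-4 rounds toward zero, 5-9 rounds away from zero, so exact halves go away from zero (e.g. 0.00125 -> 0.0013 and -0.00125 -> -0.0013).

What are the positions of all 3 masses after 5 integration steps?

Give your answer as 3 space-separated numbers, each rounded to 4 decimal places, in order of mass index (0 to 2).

Step 0: x=[2.0000 4.0000 7.0000] v=[0.0000 0.0000 0.0000]
Step 1: x=[2.0000 4.2500 7.0000] v=[0.0000 0.5000 0.0000]
Step 2: x=[2.0625 4.6250 7.0625] v=[0.1250 0.7500 0.1250]
Step 3: x=[2.2500 4.9688 7.2657] v=[0.3750 0.6875 0.4063]
Step 4: x=[2.5547 5.2071 7.6447] v=[0.6094 0.4766 0.7579]
Step 5: x=[2.8839 5.3917 8.1643] v=[0.6583 0.3692 1.0391]

Answer: 2.8839 5.3917 8.1643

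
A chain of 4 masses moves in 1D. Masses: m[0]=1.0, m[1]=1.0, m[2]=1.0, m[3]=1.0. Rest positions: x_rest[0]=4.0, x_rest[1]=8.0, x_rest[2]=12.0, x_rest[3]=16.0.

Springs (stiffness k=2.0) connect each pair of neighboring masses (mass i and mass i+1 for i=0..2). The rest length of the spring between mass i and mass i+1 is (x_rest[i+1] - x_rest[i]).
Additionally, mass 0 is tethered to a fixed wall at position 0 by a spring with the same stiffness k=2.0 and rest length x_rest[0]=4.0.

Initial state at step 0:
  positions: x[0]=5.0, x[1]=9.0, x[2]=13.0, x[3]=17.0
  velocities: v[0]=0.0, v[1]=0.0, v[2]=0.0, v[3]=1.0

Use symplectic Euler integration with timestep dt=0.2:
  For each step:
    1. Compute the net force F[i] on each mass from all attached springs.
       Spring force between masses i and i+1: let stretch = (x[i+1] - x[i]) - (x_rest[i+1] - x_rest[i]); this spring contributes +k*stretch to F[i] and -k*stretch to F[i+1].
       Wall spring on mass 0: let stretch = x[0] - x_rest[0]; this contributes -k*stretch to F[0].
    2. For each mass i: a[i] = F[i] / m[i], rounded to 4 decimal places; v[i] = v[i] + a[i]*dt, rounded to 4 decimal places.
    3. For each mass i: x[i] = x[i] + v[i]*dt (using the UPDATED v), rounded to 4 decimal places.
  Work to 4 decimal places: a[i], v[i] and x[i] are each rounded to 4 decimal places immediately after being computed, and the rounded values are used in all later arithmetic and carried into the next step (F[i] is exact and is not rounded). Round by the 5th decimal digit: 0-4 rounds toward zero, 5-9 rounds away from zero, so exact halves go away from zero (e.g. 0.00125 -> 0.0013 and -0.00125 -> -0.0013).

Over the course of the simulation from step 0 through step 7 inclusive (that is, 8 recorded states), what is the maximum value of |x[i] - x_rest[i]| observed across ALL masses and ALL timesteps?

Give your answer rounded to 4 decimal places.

Answer: 1.7657

Derivation:
Step 0: x=[5.0000 9.0000 13.0000 17.0000] v=[0.0000 0.0000 0.0000 1.0000]
Step 1: x=[4.9200 9.0000 13.0000 17.2000] v=[-0.4000 0.0000 0.0000 1.0000]
Step 2: x=[4.7728 8.9936 13.0160 17.3840] v=[-0.7360 -0.0320 0.0800 0.9200]
Step 3: x=[4.5814 8.9713 13.0596 17.5386] v=[-0.9568 -0.1114 0.2182 0.7728]
Step 4: x=[4.3747 8.9249 13.1345 17.6548] v=[-1.0334 -0.2320 0.3745 0.5812]
Step 5: x=[4.1821 8.8513 13.2343 17.7294] v=[-0.9632 -0.3682 0.4988 0.3731]
Step 6: x=[4.0284 8.7548 13.3430 17.7644] v=[-0.7684 -0.4827 0.5436 0.1751]
Step 7: x=[3.9306 8.6472 13.4384 17.7657] v=[-0.4892 -0.5380 0.4769 0.0065]
Max displacement = 1.7657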